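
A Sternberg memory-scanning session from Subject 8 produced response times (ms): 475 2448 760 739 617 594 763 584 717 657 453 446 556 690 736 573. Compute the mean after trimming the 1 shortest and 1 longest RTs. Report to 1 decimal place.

Sorted: 446, 453, 475, 556, 573, 584, 594, 617, 657, 690, 717, 736, 739, 760, 763, 2448
Drop lowest 1 (446) and highest 1 (2448)
Remaining (n=14): Σ = 8914, mean = 8914/14 = 636.714

636.7 ms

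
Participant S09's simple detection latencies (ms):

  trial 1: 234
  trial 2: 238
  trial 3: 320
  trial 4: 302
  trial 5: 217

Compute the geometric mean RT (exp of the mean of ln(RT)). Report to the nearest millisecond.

259 ms

ln(RT): 5.4553, 5.4723, 5.7683, 5.7104, 5.3799
Mean ln(RT) = 27.7862/5 = 5.55725
Geometric mean = exp(5.55725) = 259.11 ms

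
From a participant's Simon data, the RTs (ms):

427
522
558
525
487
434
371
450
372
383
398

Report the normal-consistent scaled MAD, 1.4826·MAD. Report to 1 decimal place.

78.6 ms

Sorted: 371, 372, 383, 398, 427, 434, 450, 487, 522, 525, 558 → median = 434
|x − 434| sorted: 0, 7, 16, 36, 51, 53, 62, 63, 88, 91, 124 → MAD = 53
Robust SD ≈ 1.4826 × 53 = 78.578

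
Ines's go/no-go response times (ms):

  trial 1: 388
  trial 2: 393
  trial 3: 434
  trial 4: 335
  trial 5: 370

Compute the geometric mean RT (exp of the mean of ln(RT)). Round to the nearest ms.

383 ms

ln(RT): 5.9610, 5.9738, 6.0730, 5.8141, 5.9135
Mean ln(RT) = 29.7355/5 = 5.94710
Geometric mean = exp(5.94710) = 382.64 ms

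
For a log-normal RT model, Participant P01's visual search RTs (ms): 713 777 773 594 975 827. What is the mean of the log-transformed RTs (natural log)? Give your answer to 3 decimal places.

6.644

ln(RT): 6.5695, 6.6554, 6.6503, 6.3869, 6.8824, 6.7178
Σ ln(RT) = 39.8623
Mean = 39.8623/6 = 6.64372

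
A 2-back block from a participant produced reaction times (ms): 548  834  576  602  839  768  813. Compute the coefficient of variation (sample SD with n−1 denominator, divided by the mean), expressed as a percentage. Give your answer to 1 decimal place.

18.3%

n = 7, Σ = 4980, M = 711.4286
Σ(x−M)² = 101839.714; s = √(101839.714/6) = 130.2816
CV = 130.2816 / 711.4286 = 0.18313 = 18.313%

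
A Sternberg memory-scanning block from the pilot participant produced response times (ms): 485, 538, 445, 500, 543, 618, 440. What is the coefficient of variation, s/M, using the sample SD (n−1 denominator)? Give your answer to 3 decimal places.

0.122

n = 7, Σ = 3569, M = 509.8571
Σ(x−M)² = 23386.857; s = √(23386.857/6) = 62.4324
CV = 62.4324 / 509.8571 = 0.12245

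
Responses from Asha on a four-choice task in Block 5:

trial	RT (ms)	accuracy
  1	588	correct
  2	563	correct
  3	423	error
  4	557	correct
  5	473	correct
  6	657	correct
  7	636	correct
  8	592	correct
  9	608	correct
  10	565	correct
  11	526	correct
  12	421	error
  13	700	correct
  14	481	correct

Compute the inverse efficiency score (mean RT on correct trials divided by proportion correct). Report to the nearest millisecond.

Correct trials (n=12): 588, 563, 557, 473, 657, 636, 592, 608, 565, 526, 700, 481
Mean correct RT = 6946/12 = 578.8333 ms
Proportion correct = 12/14
IES = 578.8333 / (12/14) = 675.306 ms

675 ms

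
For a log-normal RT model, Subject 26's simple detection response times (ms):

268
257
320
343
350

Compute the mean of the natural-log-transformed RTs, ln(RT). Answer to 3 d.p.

ln(RT): 5.5910, 5.5491, 5.7683, 5.8377, 5.8579
Σ ln(RT) = 28.6040
Mean = 28.6040/5 = 5.72081

5.721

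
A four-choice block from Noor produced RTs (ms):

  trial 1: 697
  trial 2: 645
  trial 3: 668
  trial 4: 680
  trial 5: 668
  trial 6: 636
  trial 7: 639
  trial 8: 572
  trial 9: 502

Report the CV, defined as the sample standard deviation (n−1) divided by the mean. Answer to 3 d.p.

0.096

n = 9, Σ = 5707, M = 634.1111
Σ(x−M)² = 29814.889; s = √(29814.889/8) = 61.0480
CV = 61.0480 / 634.1111 = 0.09627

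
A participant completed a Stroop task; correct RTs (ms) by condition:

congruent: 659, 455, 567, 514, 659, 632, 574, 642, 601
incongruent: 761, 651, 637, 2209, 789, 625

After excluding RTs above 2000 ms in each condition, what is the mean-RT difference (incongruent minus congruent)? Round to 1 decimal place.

incongruent: exclude 2209
M(congruent) = 5303/9 = 589.222
M(incongruent) = 3463/5 = 692.600
Difference = 692.600 − 589.222 = 103.378 ms

103.4 ms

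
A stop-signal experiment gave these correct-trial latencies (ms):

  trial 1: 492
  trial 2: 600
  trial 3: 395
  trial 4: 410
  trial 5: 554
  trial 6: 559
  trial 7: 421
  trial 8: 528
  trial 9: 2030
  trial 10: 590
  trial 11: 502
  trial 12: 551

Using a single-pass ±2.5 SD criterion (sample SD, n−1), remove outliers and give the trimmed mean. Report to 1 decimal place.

509.3 ms

n = 12, ΣRT = 7632, M = 636.000
Σ(x−M)² = 2172264.00; s = √(2172264.00/11) = 444.386
Cutoffs: 636.000 ± 2.5·444.386 → [-475.0, 1747.0]
Outside: 2030 → excluded.
Retained (n=11): Σ = 5602, mean = 5602/11 = 509.273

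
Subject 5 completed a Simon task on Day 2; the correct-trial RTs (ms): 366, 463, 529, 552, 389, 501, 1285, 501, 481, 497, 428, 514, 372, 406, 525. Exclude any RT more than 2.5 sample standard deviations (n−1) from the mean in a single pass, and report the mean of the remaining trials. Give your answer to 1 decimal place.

466.0 ms

n = 15, ΣRT = 7809, M = 520.600
Σ(x−M)² = 676647.60; s = √(676647.60/14) = 219.845
Cutoffs: 520.600 ± 2.5·219.845 → [-29.0, 1070.2]
Outside: 1285 → excluded.
Retained (n=14): Σ = 6524, mean = 6524/14 = 466.000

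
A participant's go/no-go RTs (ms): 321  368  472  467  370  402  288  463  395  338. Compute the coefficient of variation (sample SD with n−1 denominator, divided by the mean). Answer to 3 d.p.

0.165

n = 10, Σ = 3884, M = 388.4000
Σ(x−M)² = 36878.400; s = √(36878.400/9) = 64.0125
CV = 64.0125 / 388.4000 = 0.16481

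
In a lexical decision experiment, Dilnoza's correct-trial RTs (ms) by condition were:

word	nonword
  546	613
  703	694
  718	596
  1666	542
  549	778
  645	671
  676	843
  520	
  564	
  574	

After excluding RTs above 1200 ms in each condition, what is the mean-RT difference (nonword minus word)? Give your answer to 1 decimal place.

word: exclude 1666
M(word) = 5495/9 = 610.556
M(nonword) = 4737/7 = 676.714
Difference = 676.714 − 610.556 = 66.159 ms

66.2 ms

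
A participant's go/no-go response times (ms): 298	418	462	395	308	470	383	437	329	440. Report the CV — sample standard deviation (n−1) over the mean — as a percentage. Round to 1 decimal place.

n = 10, Σ = 3940, M = 394.0000
Σ(x−M)² = 35900.000; s = √(35900.000/9) = 63.1577
CV = 63.1577 / 394.0000 = 0.16030 = 16.030%

16.0%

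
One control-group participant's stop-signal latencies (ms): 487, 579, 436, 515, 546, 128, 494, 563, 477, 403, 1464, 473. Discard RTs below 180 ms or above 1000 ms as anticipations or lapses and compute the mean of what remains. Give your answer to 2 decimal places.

Excluded: 128, 1464
Retained (n=10): Σ = 4973
Mean = 4973/10 = 497.3000

497.30 ms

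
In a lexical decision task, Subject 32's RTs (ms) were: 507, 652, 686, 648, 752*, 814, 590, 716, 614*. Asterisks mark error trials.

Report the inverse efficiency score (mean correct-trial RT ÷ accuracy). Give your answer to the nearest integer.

Correct trials (n=7): 507, 652, 686, 648, 814, 590, 716
Mean correct RT = 4613/7 = 659.0000 ms
Proportion correct = 7/9
IES = 659.0000 / (7/9) = 847.286 ms

847 ms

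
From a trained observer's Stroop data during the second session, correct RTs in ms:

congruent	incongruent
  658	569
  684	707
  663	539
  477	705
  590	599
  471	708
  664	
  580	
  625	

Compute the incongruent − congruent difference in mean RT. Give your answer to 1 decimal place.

M(congruent) = 5412/9 = 601.333
M(incongruent) = 3827/6 = 637.833
Difference = 637.833 − 601.333 = 36.500 ms

36.5 ms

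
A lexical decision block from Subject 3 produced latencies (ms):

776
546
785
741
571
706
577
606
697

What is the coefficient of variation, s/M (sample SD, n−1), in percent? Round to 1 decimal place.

n = 9, Σ = 6005, M = 667.2222
Σ(x−M)² = 69379.556; s = √(69379.556/8) = 93.1260
CV = 93.1260 / 667.2222 = 0.13957 = 13.957%

14.0%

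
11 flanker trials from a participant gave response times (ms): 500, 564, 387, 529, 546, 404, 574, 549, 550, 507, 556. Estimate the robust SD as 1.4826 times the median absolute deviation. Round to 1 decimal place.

Sorted: 387, 404, 500, 507, 529, 546, 549, 550, 556, 564, 574 → median = 546
|x − 546| sorted: 0, 3, 4, 10, 17, 18, 28, 39, 46, 142, 159 → MAD = 18
Robust SD ≈ 1.4826 × 18 = 26.687

26.7 ms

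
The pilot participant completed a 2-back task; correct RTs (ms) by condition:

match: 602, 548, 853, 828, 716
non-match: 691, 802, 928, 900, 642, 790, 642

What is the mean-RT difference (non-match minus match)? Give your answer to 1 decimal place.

M(match) = 3547/5 = 709.400
M(non-match) = 5395/7 = 770.714
Difference = 770.714 − 709.400 = 61.314 ms

61.3 ms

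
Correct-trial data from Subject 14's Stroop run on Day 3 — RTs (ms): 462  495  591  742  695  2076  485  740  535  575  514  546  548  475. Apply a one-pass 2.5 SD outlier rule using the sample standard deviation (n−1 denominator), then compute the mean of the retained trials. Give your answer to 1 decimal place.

n = 14, ΣRT = 9479, M = 677.071
Σ(x−M)² = 2221070.93; s = √(2221070.93/13) = 413.342
Cutoffs: 677.071 ± 2.5·413.342 → [-356.3, 1710.4]
Outside: 2076 → excluded.
Retained (n=13): Σ = 7403, mean = 7403/13 = 569.462

569.5 ms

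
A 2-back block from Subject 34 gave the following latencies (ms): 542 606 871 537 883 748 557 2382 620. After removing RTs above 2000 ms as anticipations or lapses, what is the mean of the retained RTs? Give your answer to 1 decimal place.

Excluded: 2382
Retained (n=8): Σ = 5364
Mean = 5364/8 = 670.5000

670.5 ms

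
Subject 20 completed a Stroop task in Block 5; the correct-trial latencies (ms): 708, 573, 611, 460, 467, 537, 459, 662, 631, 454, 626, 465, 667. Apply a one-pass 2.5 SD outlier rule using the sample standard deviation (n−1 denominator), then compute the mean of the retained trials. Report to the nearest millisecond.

n = 13, ΣRT = 7320, M = 563.077
Σ(x−M)² = 105440.92; s = √(105440.92/12) = 93.738
Cutoffs: 563.077 ± 2.5·93.738 → [328.7, 797.4]
No RTs fall outside the cutoffs; all 13 retained. Mean = 7320/13 = 563.077

563 ms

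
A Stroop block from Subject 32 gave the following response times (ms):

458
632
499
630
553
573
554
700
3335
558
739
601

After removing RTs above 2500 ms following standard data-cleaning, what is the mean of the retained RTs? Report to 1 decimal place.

590.6 ms

Excluded: 3335
Retained (n=11): Σ = 6497
Mean = 6497/11 = 590.6364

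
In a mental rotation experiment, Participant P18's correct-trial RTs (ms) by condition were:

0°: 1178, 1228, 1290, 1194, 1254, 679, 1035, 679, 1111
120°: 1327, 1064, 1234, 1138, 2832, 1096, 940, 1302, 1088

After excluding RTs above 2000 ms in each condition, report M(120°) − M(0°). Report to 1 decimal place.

76.6 ms

120°: exclude 2832
M(0°) = 9648/9 = 1072.000
M(120°) = 9189/8 = 1148.625
Difference = 1148.625 − 1072.000 = 76.625 ms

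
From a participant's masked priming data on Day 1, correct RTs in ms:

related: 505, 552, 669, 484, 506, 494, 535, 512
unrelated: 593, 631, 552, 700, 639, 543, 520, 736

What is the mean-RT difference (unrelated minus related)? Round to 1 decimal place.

82.1 ms

M(related) = 4257/8 = 532.125
M(unrelated) = 4914/8 = 614.250
Difference = 614.250 − 532.125 = 82.125 ms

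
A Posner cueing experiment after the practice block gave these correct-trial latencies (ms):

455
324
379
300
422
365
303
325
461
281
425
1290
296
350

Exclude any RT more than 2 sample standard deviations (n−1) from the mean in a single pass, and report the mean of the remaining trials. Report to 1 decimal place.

n = 14, ΣRT = 5976, M = 426.857
Σ(x−M)² = 849809.71; s = √(849809.71/13) = 255.676
Cutoffs: 426.857 ± 2·255.676 → [-84.5, 938.2]
Outside: 1290 → excluded.
Retained (n=13): Σ = 4686, mean = 4686/13 = 360.462

360.5 ms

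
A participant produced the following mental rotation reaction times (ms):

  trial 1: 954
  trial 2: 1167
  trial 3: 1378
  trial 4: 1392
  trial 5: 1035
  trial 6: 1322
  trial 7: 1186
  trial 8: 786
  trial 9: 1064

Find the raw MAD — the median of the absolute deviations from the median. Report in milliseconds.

155 ms

Sorted: 786, 954, 1035, 1064, 1167, 1186, 1322, 1378, 1392 → median = 1167
|x − 1167|: 213, 0, 211, 225, 132, 155, 19, 381, 103
Sorted deviations: 0, 19, 103, 132, 155, 211, 213, 225, 381 → MAD = 155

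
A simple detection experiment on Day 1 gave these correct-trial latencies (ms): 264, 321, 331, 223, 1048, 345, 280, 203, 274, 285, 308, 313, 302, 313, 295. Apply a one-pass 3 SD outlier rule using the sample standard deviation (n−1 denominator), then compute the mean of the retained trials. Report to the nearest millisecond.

n = 15, ΣRT = 5105, M = 340.333
Σ(x−M)² = 556895.33; s = √(556895.33/14) = 199.445
Cutoffs: 340.333 ± 3·199.445 → [-258.0, 938.7]
Outside: 1048 → excluded.
Retained (n=14): Σ = 4057, mean = 4057/14 = 289.786

290 ms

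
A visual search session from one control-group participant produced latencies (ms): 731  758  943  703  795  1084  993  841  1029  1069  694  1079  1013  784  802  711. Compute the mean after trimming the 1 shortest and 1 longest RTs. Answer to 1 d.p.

Sorted: 694, 703, 711, 731, 758, 784, 795, 802, 841, 943, 993, 1013, 1029, 1069, 1079, 1084
Drop lowest 1 (694) and highest 1 (1084)
Remaining (n=14): Σ = 12251, mean = 12251/14 = 875.071

875.1 ms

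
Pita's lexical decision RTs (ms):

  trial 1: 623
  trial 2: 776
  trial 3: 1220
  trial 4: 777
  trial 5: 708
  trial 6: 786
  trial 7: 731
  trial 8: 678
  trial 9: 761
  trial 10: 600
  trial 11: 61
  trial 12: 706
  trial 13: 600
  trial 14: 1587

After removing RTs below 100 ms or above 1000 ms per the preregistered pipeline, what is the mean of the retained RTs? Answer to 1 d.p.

Excluded: 61, 1220, 1587
Retained (n=11): Σ = 7746
Mean = 7746/11 = 704.1818

704.2 ms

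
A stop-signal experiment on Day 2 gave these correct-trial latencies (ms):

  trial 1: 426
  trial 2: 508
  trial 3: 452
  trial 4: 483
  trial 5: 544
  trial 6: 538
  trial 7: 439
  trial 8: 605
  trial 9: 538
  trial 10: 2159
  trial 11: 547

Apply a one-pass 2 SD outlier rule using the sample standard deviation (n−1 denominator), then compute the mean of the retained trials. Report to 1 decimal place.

508.0 ms

n = 11, ΣRT = 7239, M = 658.091
Σ(x−M)² = 2507272.91; s = √(2507272.91/10) = 500.727
Cutoffs: 658.091 ± 2·500.727 → [-343.4, 1659.5]
Outside: 2159 → excluded.
Retained (n=10): Σ = 5080, mean = 5080/10 = 508.000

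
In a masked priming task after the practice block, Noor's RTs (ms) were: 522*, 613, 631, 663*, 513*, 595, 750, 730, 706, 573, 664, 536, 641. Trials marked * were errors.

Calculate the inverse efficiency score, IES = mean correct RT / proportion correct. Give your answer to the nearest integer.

837 ms

Correct trials (n=10): 613, 631, 595, 750, 730, 706, 573, 664, 536, 641
Mean correct RT = 6439/10 = 643.9000 ms
Proportion correct = 10/13
IES = 643.9000 / (10/13) = 837.070 ms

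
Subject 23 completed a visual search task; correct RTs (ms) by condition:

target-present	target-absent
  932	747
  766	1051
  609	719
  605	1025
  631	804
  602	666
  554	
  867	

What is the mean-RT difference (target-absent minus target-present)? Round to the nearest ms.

M(target-present) = 5566/8 = 695.750
M(target-absent) = 5012/6 = 835.333
Difference = 835.333 − 695.750 = 139.583 ms

140 ms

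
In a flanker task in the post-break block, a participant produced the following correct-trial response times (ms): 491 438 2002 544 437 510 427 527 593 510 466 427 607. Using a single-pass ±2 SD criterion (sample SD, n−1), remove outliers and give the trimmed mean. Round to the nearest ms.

498 ms

n = 13, ΣRT = 7979, M = 613.769
Σ(x−M)² = 2130410.31; s = √(2130410.31/12) = 421.348
Cutoffs: 613.769 ± 2·421.348 → [-228.9, 1456.5]
Outside: 2002 → excluded.
Retained (n=12): Σ = 5977, mean = 5977/12 = 498.083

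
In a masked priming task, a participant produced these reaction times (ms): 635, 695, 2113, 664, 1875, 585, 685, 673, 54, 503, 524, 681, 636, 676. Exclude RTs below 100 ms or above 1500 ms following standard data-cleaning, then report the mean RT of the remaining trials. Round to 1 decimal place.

Excluded: 54, 1875, 2113
Retained (n=11): Σ = 6957
Mean = 6957/11 = 632.4545

632.5 ms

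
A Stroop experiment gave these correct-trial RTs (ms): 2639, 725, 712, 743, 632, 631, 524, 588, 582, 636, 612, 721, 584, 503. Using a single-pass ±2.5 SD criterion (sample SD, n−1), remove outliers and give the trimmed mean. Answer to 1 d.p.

630.2 ms

n = 14, ΣRT = 10832, M = 773.714
Σ(x−M)² = 3817640.86; s = √(3817640.86/13) = 541.908
Cutoffs: 773.714 ± 2.5·541.908 → [-581.1, 2128.5]
Outside: 2639 → excluded.
Retained (n=13): Σ = 8193, mean = 8193/13 = 630.231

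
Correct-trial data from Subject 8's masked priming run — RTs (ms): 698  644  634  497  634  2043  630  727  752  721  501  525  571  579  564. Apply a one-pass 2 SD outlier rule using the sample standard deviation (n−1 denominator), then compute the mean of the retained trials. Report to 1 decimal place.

619.8 ms

n = 15, ΣRT = 10720, M = 714.667
Σ(x−M)² = 1982261.33; s = √(1982261.33/14) = 376.285
Cutoffs: 714.667 ± 2·376.285 → [-37.9, 1467.2]
Outside: 2043 → excluded.
Retained (n=14): Σ = 8677, mean = 8677/14 = 619.786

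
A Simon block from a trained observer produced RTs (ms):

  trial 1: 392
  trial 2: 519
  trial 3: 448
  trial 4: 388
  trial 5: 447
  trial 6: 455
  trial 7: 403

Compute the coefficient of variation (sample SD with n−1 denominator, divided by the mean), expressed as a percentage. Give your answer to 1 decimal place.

10.6%

n = 7, Σ = 3052, M = 436.0000
Σ(x−M)² = 12844.000; s = √(12844.000/6) = 46.2673
CV = 46.2673 / 436.0000 = 0.10612 = 10.612%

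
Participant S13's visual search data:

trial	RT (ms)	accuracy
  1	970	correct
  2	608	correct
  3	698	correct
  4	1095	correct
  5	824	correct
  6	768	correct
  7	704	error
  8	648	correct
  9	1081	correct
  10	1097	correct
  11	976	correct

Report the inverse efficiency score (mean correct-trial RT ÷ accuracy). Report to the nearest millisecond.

Correct trials (n=10): 970, 608, 698, 1095, 824, 768, 648, 1081, 1097, 976
Mean correct RT = 8765/10 = 876.5000 ms
Proportion correct = 10/11
IES = 876.5000 / (10/11) = 964.150 ms

964 ms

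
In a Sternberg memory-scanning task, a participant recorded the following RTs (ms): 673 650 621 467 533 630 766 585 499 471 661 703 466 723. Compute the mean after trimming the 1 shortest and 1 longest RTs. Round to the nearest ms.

Sorted: 466, 467, 471, 499, 533, 585, 621, 630, 650, 661, 673, 703, 723, 766
Drop lowest 1 (466) and highest 1 (766)
Remaining (n=12): Σ = 7216, mean = 7216/12 = 601.333

601 ms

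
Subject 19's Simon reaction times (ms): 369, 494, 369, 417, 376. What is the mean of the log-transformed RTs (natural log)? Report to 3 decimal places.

ln(RT): 5.9108, 6.2025, 5.9108, 6.0331, 5.9296
Σ ln(RT) = 29.9868
Mean = 29.9868/5 = 5.99736

5.997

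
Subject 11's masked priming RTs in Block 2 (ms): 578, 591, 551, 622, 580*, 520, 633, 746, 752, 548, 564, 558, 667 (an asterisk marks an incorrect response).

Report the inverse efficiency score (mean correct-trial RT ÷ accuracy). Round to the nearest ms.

662 ms

Correct trials (n=12): 578, 591, 551, 622, 520, 633, 746, 752, 548, 564, 558, 667
Mean correct RT = 7330/12 = 610.8333 ms
Proportion correct = 12/13
IES = 610.8333 / (12/13) = 661.736 ms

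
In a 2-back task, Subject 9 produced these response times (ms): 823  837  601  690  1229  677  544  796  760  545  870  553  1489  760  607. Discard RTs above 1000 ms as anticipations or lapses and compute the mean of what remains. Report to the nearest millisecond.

Excluded: 1229, 1489
Retained (n=13): Σ = 9063
Mean = 9063/13 = 697.1538

697 ms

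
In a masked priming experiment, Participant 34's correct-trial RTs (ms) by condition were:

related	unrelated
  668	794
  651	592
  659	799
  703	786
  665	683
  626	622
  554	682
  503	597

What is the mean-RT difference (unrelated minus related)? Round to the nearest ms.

M(related) = 5029/8 = 628.625
M(unrelated) = 5555/8 = 694.375
Difference = 694.375 − 628.625 = 65.750 ms

66 ms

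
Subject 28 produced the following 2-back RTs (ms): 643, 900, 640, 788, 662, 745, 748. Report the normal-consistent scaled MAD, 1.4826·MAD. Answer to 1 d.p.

Sorted: 640, 643, 662, 745, 748, 788, 900 → median = 745
|x − 745| sorted: 0, 3, 43, 83, 102, 105, 155 → MAD = 83
Robust SD ≈ 1.4826 × 83 = 123.056

123.1 ms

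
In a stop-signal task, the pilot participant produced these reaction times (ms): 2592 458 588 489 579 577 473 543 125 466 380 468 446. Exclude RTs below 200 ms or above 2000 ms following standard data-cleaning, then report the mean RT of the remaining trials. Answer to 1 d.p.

Excluded: 125, 2592
Retained (n=11): Σ = 5467
Mean = 5467/11 = 497.0000

497.0 ms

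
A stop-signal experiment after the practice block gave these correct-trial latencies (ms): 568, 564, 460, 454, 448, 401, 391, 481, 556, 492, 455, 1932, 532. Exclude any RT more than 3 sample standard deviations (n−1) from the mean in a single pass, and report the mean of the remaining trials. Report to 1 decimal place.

n = 13, ΣRT = 7734, M = 594.923
Σ(x−M)² = 1976920.92; s = √(1976920.92/12) = 405.886
Cutoffs: 594.923 ± 3·405.886 → [-622.7, 1812.6]
Outside: 1932 → excluded.
Retained (n=12): Σ = 5802, mean = 5802/12 = 483.500

483.5 ms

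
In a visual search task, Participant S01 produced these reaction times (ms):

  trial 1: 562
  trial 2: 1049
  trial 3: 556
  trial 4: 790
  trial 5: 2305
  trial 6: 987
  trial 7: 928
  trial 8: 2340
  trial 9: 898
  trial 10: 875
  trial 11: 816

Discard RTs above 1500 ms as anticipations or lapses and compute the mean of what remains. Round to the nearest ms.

Excluded: 2305, 2340
Retained (n=9): Σ = 7461
Mean = 7461/9 = 829.0000

829 ms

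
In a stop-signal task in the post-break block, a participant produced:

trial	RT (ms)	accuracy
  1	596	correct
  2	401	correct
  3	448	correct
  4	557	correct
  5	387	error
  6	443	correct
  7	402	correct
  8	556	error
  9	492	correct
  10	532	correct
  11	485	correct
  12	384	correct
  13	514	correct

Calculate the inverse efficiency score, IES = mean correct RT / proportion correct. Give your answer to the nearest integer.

Correct trials (n=11): 596, 401, 448, 557, 443, 402, 492, 532, 485, 384, 514
Mean correct RT = 5254/11 = 477.6364 ms
Proportion correct = 11/13
IES = 477.6364 / (11/13) = 564.479 ms

564 ms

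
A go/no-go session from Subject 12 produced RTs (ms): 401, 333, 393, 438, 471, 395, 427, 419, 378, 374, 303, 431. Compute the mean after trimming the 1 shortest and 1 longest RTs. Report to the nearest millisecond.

Sorted: 303, 333, 374, 378, 393, 395, 401, 419, 427, 431, 438, 471
Drop lowest 1 (303) and highest 1 (471)
Remaining (n=10): Σ = 3989, mean = 3989/10 = 398.900

399 ms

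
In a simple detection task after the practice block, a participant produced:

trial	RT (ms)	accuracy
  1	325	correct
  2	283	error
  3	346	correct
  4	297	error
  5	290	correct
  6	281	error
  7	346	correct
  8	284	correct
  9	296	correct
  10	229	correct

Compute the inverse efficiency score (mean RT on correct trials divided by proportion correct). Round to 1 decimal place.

431.8 ms

Correct trials (n=7): 325, 346, 290, 346, 284, 296, 229
Mean correct RT = 2116/7 = 302.2857 ms
Proportion correct = 7/10
IES = 302.2857 / (7/10) = 431.837 ms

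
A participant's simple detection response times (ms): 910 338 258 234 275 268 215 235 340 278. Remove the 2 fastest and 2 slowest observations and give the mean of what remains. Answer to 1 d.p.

Sorted: 215, 234, 235, 258, 268, 275, 278, 338, 340, 910
Drop lowest 2 (215, 234) and highest 2 (340, 910)
Remaining (n=6): Σ = 1652, mean = 1652/6 = 275.333

275.3 ms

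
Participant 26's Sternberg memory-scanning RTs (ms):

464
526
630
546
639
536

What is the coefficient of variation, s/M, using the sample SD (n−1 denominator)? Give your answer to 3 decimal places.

0.120

n = 6, Σ = 3341, M = 556.8333
Σ(x−M)² = 22224.833; s = √(22224.833/5) = 66.6706
CV = 66.6706 / 556.8333 = 0.11973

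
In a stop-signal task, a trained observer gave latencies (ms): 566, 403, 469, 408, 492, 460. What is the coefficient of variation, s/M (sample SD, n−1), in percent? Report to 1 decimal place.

n = 6, Σ = 2798, M = 466.3333
Σ(x−M)² = 18053.333; s = √(18053.333/5) = 60.0888
CV = 60.0888 / 466.3333 = 0.12885 = 12.885%

12.9%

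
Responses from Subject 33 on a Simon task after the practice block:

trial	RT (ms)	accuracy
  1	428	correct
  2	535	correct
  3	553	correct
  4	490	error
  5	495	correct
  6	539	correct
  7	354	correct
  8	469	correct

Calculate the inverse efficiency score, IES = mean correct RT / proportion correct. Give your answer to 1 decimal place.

550.7 ms

Correct trials (n=7): 428, 535, 553, 495, 539, 354, 469
Mean correct RT = 3373/7 = 481.8571 ms
Proportion correct = 7/8
IES = 481.8571 / (7/8) = 550.694 ms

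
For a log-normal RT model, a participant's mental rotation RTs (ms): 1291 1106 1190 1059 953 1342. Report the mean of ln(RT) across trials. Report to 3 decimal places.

7.047

ln(RT): 7.1632, 7.0085, 7.0817, 6.9651, 6.8596, 7.2019
Σ ln(RT) = 42.2800
Mean = 42.2800/6 = 7.04667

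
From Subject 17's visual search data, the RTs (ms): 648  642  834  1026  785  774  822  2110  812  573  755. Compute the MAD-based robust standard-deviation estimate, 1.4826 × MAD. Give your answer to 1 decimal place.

72.6 ms

Sorted: 573, 642, 648, 755, 774, 785, 812, 822, 834, 1026, 2110 → median = 785
|x − 785| sorted: 0, 11, 27, 30, 37, 49, 137, 143, 212, 241, 1325 → MAD = 49
Robust SD ≈ 1.4826 × 49 = 72.647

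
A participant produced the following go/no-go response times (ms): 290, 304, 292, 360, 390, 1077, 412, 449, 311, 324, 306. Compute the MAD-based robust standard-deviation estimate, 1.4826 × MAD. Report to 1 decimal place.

50.4 ms

Sorted: 290, 292, 304, 306, 311, 324, 360, 390, 412, 449, 1077 → median = 324
|x − 324| sorted: 0, 13, 18, 20, 32, 34, 36, 66, 88, 125, 753 → MAD = 34
Robust SD ≈ 1.4826 × 34 = 50.408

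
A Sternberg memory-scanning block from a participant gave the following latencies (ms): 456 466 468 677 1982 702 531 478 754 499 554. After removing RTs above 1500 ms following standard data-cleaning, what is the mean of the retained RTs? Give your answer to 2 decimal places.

Excluded: 1982
Retained (n=10): Σ = 5585
Mean = 5585/10 = 558.5000

558.50 ms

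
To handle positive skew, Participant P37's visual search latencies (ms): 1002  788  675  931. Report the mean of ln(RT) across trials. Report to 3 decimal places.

ln(RT): 6.9098, 6.6695, 6.5147, 6.8363
Σ ln(RT) = 26.9302
Mean = 26.9302/4 = 6.73256

6.733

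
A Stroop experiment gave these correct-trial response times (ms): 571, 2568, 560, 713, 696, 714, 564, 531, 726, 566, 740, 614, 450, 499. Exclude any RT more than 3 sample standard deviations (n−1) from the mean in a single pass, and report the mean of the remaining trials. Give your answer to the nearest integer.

611 ms

n = 14, ΣRT = 10512, M = 750.857
Σ(x−M)² = 3667421.71; s = √(3667421.71/13) = 531.140
Cutoffs: 750.857 ± 3·531.140 → [-842.6, 2344.3]
Outside: 2568 → excluded.
Retained (n=13): Σ = 7944, mean = 7944/13 = 611.077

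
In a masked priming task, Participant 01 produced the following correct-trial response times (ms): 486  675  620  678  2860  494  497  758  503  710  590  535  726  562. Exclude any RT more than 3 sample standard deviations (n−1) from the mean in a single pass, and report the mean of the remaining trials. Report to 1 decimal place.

n = 14, ΣRT = 10694, M = 763.857
Σ(x−M)² = 4846779.71; s = √(4846779.71/13) = 610.597
Cutoffs: 763.857 ± 3·610.597 → [-1067.9, 2595.6]
Outside: 2860 → excluded.
Retained (n=13): Σ = 7834, mean = 7834/13 = 602.615

602.6 ms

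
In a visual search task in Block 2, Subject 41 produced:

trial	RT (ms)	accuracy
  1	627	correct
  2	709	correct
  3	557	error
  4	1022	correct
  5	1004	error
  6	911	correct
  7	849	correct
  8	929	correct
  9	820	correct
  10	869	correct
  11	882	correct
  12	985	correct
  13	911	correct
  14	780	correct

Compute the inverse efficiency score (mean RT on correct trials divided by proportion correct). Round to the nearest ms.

Correct trials (n=12): 627, 709, 1022, 911, 849, 929, 820, 869, 882, 985, 911, 780
Mean correct RT = 10294/12 = 857.8333 ms
Proportion correct = 12/14
IES = 857.8333 / (12/14) = 1000.806 ms

1001 ms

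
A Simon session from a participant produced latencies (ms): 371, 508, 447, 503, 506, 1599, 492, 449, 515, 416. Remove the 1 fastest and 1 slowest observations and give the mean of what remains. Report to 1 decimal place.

479.5 ms

Sorted: 371, 416, 447, 449, 492, 503, 506, 508, 515, 1599
Drop lowest 1 (371) and highest 1 (1599)
Remaining (n=8): Σ = 3836, mean = 3836/8 = 479.500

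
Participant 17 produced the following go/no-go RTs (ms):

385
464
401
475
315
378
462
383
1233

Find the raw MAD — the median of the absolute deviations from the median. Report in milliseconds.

Sorted: 315, 378, 383, 385, 401, 462, 464, 475, 1233 → median = 401
|x − 401|: 16, 63, 0, 74, 86, 23, 61, 18, 832
Sorted deviations: 0, 16, 18, 23, 61, 63, 74, 86, 832 → MAD = 61

61 ms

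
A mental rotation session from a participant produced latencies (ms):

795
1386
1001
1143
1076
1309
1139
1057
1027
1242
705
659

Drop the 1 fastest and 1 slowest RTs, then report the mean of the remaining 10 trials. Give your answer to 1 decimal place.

1049.4 ms

Sorted: 659, 705, 795, 1001, 1027, 1057, 1076, 1139, 1143, 1242, 1309, 1386
Drop lowest 1 (659) and highest 1 (1386)
Remaining (n=10): Σ = 10494, mean = 10494/10 = 1049.400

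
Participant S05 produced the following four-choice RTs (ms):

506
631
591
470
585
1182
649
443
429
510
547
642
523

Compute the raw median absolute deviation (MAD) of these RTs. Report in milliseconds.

Sorted: 429, 443, 470, 506, 510, 523, 547, 585, 591, 631, 642, 649, 1182 → median = 547
|x − 547|: 41, 84, 44, 77, 38, 635, 102, 104, 118, 37, 0, 95, 24
Sorted deviations: 0, 24, 37, 38, 41, 44, 77, 84, 95, 102, 104, 118, 635 → MAD = 77

77 ms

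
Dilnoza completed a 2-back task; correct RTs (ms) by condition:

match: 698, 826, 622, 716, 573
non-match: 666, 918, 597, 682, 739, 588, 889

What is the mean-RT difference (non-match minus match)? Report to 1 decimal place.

38.6 ms

M(match) = 3435/5 = 687.000
M(non-match) = 5079/7 = 725.571
Difference = 725.571 − 687.000 = 38.571 ms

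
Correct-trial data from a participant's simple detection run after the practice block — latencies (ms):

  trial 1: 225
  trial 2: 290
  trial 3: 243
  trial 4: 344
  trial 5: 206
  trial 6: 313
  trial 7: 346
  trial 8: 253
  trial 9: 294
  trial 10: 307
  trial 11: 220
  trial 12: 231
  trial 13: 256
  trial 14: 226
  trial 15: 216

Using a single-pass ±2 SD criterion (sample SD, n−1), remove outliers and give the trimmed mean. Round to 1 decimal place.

264.7 ms

n = 15, ΣRT = 3970, M = 264.667
Σ(x−M)² = 31227.33; s = √(31227.33/14) = 47.228
Cutoffs: 264.667 ± 2·47.228 → [170.2, 359.1]
No RTs fall outside the cutoffs; all 15 retained. Mean = 3970/15 = 264.667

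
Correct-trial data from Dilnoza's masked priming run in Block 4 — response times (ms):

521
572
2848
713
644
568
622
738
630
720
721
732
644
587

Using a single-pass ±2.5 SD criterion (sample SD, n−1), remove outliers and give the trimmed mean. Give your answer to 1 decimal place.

n = 14, ΣRT = 11260, M = 804.286
Σ(x−M)² = 4560998.86; s = √(4560998.86/13) = 592.323
Cutoffs: 804.286 ± 2.5·592.323 → [-676.5, 2285.1]
Outside: 2848 → excluded.
Retained (n=13): Σ = 8412, mean = 8412/13 = 647.077

647.1 ms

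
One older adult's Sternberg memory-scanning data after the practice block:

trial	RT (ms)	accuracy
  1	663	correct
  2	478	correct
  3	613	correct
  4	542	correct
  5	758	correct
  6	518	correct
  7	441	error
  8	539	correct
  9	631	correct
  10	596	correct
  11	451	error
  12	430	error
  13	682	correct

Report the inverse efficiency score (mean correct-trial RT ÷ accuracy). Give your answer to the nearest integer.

Correct trials (n=10): 663, 478, 613, 542, 758, 518, 539, 631, 596, 682
Mean correct RT = 6020/10 = 602.0000 ms
Proportion correct = 10/13
IES = 602.0000 / (10/13) = 782.600 ms

783 ms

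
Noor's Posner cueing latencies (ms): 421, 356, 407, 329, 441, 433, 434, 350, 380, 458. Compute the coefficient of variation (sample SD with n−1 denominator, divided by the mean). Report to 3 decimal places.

0.110

n = 10, Σ = 4009, M = 400.9000
Σ(x−M)² = 17648.900; s = √(17648.900/9) = 44.2831
CV = 44.2831 / 400.9000 = 0.11046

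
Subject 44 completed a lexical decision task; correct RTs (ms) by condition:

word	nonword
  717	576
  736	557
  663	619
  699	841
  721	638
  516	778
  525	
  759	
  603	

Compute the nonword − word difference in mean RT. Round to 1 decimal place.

8.3 ms

M(word) = 5939/9 = 659.889
M(nonword) = 4009/6 = 668.167
Difference = 668.167 − 659.889 = 8.278 ms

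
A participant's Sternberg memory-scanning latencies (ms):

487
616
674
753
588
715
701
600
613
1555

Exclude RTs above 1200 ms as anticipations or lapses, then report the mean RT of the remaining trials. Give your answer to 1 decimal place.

638.6 ms

Excluded: 1555
Retained (n=9): Σ = 5747
Mean = 5747/9 = 638.5556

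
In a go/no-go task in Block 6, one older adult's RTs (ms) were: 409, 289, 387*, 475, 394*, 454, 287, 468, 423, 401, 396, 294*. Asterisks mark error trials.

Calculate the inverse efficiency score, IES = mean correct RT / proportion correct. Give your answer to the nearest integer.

Correct trials (n=9): 409, 289, 475, 454, 287, 468, 423, 401, 396
Mean correct RT = 3602/9 = 400.2222 ms
Proportion correct = 9/12
IES = 400.2222 / (9/12) = 533.630 ms

534 ms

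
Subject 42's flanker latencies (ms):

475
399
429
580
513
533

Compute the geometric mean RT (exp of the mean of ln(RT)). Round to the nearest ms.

484 ms

ln(RT): 6.1633, 5.9890, 6.0615, 6.3630, 6.2403, 6.2785
Mean ln(RT) = 37.0956/6 = 6.18259
Geometric mean = exp(6.18259) = 484.25 ms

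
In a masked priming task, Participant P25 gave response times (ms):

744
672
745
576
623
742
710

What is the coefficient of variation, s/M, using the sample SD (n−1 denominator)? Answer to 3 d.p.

0.097

n = 7, Σ = 4812, M = 687.4286
Σ(x−M)² = 26807.714; s = √(26807.714/6) = 66.8427
CV = 66.8427 / 687.4286 = 0.09724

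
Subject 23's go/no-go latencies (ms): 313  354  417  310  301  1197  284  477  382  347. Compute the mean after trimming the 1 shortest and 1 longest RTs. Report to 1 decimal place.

362.6 ms

Sorted: 284, 301, 310, 313, 347, 354, 382, 417, 477, 1197
Drop lowest 1 (284) and highest 1 (1197)
Remaining (n=8): Σ = 2901, mean = 2901/8 = 362.625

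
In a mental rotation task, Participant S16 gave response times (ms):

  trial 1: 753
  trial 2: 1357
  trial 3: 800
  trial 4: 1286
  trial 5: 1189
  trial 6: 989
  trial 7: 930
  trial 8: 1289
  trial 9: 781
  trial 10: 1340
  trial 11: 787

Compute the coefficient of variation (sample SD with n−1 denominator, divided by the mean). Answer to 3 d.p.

0.238

n = 11, Σ = 11501, M = 1045.5455
Σ(x−M)² = 620628.727; s = √(620628.727/10) = 249.1242
CV = 249.1242 / 1045.5455 = 0.23827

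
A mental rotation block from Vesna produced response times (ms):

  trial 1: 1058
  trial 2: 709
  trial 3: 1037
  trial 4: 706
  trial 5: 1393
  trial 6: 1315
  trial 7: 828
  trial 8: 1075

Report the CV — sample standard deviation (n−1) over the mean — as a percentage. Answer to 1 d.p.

n = 8, Σ = 8121, M = 1015.1250
Σ(x−M)² = 462902.875; s = √(462902.875/7) = 257.1556
CV = 257.1556 / 1015.1250 = 0.25332 = 25.332%

25.3%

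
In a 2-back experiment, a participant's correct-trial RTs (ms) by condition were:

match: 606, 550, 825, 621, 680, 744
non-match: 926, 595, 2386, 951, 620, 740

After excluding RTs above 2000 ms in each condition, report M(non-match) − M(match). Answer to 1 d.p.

95.4 ms

non-match: exclude 2386
M(match) = 4026/6 = 671.000
M(non-match) = 3832/5 = 766.400
Difference = 766.400 − 671.000 = 95.400 ms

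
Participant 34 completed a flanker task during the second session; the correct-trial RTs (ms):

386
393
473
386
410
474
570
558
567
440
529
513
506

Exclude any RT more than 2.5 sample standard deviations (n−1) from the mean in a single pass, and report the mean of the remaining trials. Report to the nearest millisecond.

n = 13, ΣRT = 6205, M = 477.308
Σ(x−M)² = 57650.77; s = √(57650.77/12) = 69.313
Cutoffs: 477.308 ± 2.5·69.313 → [304.0, 650.6]
No RTs fall outside the cutoffs; all 13 retained. Mean = 6205/13 = 477.308

477 ms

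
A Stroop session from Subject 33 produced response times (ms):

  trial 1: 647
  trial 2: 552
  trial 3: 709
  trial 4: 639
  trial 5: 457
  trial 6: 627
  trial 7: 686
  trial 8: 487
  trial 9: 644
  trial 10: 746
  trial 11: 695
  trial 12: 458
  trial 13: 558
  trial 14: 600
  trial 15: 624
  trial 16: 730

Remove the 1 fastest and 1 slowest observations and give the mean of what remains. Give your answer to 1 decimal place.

618.3 ms

Sorted: 457, 458, 487, 552, 558, 600, 624, 627, 639, 644, 647, 686, 695, 709, 730, 746
Drop lowest 1 (457) and highest 1 (746)
Remaining (n=14): Σ = 8656, mean = 8656/14 = 618.286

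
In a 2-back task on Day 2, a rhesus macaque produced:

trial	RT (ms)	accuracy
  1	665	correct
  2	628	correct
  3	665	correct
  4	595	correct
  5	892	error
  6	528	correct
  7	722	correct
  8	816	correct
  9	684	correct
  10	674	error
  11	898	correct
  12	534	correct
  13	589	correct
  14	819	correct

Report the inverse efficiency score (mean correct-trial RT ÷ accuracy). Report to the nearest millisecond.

Correct trials (n=12): 665, 628, 665, 595, 528, 722, 816, 684, 898, 534, 589, 819
Mean correct RT = 8143/12 = 678.5833 ms
Proportion correct = 12/14
IES = 678.5833 / (12/14) = 791.681 ms

792 ms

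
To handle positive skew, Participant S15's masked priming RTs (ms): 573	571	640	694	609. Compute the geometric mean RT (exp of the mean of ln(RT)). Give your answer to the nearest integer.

ln(RT): 6.3509, 6.3474, 6.4615, 6.5425, 6.4118
Mean ln(RT) = 32.1140/5 = 6.42281
Geometric mean = exp(6.42281) = 615.73 ms

616 ms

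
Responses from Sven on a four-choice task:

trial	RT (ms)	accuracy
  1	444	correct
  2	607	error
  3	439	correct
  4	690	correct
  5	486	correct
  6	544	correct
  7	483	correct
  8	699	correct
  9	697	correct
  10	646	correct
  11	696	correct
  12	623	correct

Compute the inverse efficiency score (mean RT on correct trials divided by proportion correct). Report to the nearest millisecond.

Correct trials (n=11): 444, 439, 690, 486, 544, 483, 699, 697, 646, 696, 623
Mean correct RT = 6447/11 = 586.0909 ms
Proportion correct = 11/12
IES = 586.0909 / (11/12) = 639.372 ms

639 ms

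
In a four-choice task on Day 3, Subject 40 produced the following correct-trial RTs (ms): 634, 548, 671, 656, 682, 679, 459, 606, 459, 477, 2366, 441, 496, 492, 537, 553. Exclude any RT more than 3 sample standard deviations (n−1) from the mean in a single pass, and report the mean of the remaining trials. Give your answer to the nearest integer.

n = 16, ΣRT = 10756, M = 672.250
Σ(x−M)² = 3169103.00; s = √(3169103.00/15) = 459.645
Cutoffs: 672.250 ± 3·459.645 → [-706.7, 2051.2]
Outside: 2366 → excluded.
Retained (n=15): Σ = 8390, mean = 8390/15 = 559.333

559 ms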